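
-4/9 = -0.44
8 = 8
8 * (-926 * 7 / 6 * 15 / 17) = -129640 / 17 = -7625.88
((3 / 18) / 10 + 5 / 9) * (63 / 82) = 721 / 1640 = 0.44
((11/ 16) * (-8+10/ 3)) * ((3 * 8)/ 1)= -77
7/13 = 0.54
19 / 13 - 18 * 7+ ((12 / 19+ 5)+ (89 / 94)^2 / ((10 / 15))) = -513157179 / 4364984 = -117.56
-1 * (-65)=65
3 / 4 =0.75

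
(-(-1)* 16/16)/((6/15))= 2.50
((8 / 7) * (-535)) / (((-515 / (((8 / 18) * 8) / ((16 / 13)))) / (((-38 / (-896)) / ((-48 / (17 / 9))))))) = -449293 / 78490944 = -0.01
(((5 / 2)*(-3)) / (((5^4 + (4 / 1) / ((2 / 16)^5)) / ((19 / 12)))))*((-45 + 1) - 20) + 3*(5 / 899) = 2658695 / 118395603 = 0.02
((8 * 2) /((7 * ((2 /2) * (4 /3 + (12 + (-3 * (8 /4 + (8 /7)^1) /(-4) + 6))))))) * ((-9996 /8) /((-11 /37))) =4438224 /10021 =442.89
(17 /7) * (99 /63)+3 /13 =2578 /637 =4.05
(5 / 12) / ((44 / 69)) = 115 / 176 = 0.65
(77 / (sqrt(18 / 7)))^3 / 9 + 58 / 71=58 / 71 + 3195731 * sqrt(14) / 972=12302.60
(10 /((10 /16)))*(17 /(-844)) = -0.32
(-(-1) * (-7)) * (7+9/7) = -58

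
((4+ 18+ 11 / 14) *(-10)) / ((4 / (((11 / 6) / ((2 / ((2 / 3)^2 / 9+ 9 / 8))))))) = -13351745 / 217728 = -61.32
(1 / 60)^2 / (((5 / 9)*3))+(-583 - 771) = -8123999 / 6000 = -1354.00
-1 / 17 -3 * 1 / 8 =-59 / 136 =-0.43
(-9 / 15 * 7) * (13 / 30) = -91 / 50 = -1.82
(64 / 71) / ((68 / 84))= 1344 / 1207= 1.11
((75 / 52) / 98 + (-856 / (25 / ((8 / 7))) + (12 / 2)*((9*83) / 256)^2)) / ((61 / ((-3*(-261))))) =4891080714633 / 31831654400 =153.65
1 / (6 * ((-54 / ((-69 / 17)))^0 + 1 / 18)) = 3 / 19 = 0.16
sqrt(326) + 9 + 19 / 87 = 802 / 87 + sqrt(326) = 27.27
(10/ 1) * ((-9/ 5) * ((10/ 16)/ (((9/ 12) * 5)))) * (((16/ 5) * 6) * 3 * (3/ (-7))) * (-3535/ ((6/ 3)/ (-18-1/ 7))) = 16623792/ 7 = 2374827.43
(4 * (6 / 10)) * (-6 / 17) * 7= -504 / 85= -5.93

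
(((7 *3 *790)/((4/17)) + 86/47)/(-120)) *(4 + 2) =-6627877/1880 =-3525.47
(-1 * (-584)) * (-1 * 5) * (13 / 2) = -18980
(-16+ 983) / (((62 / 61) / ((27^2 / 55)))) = 43001523 / 3410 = 12610.42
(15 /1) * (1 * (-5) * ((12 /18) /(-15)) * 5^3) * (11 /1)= 4583.33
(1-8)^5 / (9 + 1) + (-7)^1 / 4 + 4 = -33569 / 20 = -1678.45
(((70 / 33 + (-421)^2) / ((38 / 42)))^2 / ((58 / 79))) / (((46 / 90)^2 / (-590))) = -79110999796673715782625 / 670110221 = -118056697715514.65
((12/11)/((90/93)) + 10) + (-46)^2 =116992/55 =2127.13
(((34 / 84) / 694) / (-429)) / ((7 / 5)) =-85 / 87531444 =-0.00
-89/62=-1.44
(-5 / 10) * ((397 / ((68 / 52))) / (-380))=5161 / 12920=0.40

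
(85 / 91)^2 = 7225 / 8281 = 0.87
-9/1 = -9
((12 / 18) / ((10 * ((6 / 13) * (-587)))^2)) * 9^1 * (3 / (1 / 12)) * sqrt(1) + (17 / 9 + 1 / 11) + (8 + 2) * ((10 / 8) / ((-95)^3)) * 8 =23160287736347 / 11698823916450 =1.98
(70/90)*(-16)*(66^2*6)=-325248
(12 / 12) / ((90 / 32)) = 16 / 45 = 0.36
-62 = -62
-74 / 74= -1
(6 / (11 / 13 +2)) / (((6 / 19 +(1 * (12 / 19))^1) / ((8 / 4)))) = 494 / 111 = 4.45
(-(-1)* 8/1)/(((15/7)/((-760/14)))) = -608/3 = -202.67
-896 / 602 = -64 / 43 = -1.49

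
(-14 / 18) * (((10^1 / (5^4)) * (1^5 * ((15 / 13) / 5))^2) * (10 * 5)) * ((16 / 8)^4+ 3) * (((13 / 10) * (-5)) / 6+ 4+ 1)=-6251 / 2535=-2.47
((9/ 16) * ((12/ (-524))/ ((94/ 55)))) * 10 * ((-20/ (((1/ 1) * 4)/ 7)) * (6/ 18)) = 86625/ 98512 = 0.88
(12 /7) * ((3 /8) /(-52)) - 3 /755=-8979 /549640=-0.02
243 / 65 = 3.74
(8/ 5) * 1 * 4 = 32/ 5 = 6.40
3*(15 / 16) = 45 / 16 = 2.81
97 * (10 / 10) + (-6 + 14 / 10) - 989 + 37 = -4298 / 5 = -859.60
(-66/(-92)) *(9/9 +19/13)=528/299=1.77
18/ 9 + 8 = 10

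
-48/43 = -1.12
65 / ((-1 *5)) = -13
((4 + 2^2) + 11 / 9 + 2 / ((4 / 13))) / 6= 283 / 108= 2.62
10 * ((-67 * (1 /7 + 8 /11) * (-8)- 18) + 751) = 11993.90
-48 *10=-480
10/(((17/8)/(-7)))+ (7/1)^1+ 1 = -424/17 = -24.94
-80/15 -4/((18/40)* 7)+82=4750/63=75.40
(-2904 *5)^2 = 210830400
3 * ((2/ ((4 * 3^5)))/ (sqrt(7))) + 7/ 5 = sqrt(7)/ 1134 + 7/ 5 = 1.40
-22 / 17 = -1.29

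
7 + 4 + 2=13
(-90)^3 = -729000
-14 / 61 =-0.23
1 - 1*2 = -1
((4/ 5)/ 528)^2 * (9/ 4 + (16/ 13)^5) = 7535941/ 646940923200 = 0.00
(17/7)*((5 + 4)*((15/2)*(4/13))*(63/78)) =6885/169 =40.74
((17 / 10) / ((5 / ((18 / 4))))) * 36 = 1377 / 25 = 55.08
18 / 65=0.28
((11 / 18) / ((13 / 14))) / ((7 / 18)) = 22 / 13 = 1.69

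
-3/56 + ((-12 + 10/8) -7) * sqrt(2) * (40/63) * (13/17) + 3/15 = 41/280 -9230 * sqrt(2)/1071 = -12.04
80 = 80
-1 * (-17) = 17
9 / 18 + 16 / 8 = 5 / 2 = 2.50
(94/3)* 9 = 282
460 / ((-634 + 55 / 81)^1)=-37260 / 51299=-0.73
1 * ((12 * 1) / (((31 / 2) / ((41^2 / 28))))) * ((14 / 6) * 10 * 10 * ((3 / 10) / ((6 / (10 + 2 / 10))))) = 171462 / 31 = 5531.03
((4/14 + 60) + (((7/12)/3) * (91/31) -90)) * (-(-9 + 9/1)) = 0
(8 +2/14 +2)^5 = 107349.88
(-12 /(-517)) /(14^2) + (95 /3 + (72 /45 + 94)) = 48360742 /379995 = 127.27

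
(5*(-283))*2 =-2830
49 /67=0.73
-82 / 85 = -0.96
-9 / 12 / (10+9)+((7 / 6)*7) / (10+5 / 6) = 3529 / 4940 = 0.71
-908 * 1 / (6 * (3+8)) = -454 / 33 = -13.76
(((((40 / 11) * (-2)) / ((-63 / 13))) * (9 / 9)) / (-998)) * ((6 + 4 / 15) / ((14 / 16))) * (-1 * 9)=78208 / 806883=0.10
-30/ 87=-10/ 29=-0.34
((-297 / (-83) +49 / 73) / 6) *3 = 12874 / 6059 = 2.12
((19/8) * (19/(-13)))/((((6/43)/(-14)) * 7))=15523/312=49.75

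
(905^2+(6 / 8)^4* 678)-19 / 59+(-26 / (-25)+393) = 819633.24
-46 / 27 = -1.70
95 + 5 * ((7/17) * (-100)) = -1885/17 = -110.88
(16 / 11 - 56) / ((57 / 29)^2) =-168200 / 11913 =-14.12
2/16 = 1/8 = 0.12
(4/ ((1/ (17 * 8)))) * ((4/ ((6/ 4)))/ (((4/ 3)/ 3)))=3264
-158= -158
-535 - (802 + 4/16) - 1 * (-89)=-4993/4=-1248.25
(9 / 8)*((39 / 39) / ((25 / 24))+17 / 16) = 2.28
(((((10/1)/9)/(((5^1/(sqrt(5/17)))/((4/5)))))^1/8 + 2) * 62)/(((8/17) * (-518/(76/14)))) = -10013/3626 - 589 * sqrt(85)/326340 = -2.78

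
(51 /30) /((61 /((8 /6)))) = 34 /915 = 0.04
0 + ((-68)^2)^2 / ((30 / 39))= 138978944 / 5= 27795788.80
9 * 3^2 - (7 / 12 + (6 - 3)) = 929 / 12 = 77.42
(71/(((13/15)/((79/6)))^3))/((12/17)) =352693.35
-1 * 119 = -119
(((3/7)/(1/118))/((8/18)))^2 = 2537649/196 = 12947.19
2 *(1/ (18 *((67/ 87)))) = 29/ 201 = 0.14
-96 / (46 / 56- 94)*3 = 8064 / 2609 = 3.09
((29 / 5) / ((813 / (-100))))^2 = 336400 / 660969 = 0.51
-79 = -79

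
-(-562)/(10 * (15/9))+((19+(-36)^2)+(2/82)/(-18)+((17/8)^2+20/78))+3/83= 862252894127/637041600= 1353.53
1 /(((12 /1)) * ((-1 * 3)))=-1 /36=-0.03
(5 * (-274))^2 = 1876900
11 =11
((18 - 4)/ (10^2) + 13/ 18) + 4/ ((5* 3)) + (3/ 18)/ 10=1.15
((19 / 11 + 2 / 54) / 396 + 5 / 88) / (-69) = -14413 / 16230456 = -0.00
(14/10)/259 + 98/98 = 186/185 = 1.01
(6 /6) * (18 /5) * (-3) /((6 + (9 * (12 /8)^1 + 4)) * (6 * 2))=-9 /235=-0.04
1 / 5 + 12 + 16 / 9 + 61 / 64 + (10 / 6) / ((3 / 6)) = 52601 / 2880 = 18.26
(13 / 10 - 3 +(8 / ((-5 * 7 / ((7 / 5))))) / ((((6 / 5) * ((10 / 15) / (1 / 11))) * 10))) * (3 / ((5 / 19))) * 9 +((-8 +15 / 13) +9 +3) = -6064603 / 35750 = -169.64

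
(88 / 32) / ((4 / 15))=165 / 16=10.31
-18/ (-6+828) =-3/ 137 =-0.02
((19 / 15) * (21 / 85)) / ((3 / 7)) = 931 / 1275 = 0.73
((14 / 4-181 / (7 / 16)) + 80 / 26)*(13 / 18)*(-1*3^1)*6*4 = 148198 / 7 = 21171.14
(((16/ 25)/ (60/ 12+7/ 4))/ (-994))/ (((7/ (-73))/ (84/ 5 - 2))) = 172864/ 11741625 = 0.01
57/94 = 0.61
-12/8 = -1.50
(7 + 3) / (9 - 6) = 10 / 3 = 3.33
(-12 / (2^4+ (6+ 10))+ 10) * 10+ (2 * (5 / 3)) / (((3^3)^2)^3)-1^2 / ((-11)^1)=4926826359053 / 51139504548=96.34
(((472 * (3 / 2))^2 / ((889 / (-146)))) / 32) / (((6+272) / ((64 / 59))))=-1240416 / 123571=-10.04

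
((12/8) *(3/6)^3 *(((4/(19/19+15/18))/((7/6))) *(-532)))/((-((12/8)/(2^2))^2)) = 14592/11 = 1326.55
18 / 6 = 3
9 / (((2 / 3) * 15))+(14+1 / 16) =1197 / 80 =14.96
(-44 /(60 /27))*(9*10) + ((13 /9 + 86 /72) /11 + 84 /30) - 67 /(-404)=-88930819 /49995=-1778.79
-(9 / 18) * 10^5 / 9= -50000 / 9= -5555.56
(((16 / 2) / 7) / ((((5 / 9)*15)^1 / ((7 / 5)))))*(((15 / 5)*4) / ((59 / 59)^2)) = 288 / 125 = 2.30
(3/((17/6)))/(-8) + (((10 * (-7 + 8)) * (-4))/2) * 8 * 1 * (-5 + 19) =-152329/68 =-2240.13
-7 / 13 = -0.54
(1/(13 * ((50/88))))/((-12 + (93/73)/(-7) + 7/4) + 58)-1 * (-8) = 22989576/2872675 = 8.00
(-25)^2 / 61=625 / 61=10.25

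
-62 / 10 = -31 / 5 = -6.20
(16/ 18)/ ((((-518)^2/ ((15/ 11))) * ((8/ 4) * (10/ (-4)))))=-2/ 2213673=-0.00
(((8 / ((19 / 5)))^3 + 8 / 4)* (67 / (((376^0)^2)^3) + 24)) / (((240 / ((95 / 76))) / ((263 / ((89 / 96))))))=1523.48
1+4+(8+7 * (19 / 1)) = 146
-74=-74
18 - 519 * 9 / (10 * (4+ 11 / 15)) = -11457 / 142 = -80.68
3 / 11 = 0.27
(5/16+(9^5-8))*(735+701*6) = 291723125.06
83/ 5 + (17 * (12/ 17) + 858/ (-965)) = 26741/ 965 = 27.71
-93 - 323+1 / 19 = -7903 / 19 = -415.95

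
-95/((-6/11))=1045/6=174.17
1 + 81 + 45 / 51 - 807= -724.12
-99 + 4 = -95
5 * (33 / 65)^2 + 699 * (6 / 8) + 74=2026441 / 3380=599.54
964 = 964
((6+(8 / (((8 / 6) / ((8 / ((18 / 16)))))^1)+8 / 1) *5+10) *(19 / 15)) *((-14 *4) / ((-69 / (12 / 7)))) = 491264 / 1035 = 474.65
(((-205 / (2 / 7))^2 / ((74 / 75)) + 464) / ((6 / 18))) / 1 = 463737657 / 296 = 1566681.27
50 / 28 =25 / 14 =1.79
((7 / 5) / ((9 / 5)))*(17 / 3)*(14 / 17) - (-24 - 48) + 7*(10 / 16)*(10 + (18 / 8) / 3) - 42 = 69691 / 864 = 80.66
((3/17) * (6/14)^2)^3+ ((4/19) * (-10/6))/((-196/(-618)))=-12149622413/10982181203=-1.11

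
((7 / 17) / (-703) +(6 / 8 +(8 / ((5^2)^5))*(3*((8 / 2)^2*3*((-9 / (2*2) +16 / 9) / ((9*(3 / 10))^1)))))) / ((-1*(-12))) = 1889156973623 / 30250968750000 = 0.06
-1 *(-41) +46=87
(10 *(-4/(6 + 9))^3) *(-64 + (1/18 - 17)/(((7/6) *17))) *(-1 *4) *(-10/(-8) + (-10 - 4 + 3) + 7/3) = 263758976/722925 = 364.85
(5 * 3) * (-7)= -105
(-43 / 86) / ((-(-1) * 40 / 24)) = -3 / 10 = -0.30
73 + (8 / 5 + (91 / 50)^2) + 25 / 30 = 590593 / 7500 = 78.75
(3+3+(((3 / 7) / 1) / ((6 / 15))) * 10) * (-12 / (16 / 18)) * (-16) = 25272 / 7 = 3610.29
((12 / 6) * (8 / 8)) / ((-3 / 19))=-38 / 3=-12.67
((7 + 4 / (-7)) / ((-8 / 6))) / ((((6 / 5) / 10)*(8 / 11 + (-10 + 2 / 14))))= 12375 / 2812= 4.40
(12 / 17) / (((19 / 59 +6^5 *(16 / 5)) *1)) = 3540 / 124790863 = 0.00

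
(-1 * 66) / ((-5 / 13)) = 858 / 5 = 171.60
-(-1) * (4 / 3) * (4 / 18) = 8 / 27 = 0.30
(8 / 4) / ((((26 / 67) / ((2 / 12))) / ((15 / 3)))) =335 / 78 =4.29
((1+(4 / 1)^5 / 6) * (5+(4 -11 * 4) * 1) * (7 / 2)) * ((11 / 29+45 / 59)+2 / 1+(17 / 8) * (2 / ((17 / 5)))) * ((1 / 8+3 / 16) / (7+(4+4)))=-3792694325 / 1971072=-1924.18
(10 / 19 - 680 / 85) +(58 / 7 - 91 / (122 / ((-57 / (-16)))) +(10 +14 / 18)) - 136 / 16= 0.43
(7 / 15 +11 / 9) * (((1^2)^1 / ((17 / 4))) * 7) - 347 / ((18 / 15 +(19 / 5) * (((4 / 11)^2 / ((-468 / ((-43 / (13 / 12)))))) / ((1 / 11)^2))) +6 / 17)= -10824476281 / 221198220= -48.94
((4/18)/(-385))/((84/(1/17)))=-1/2474010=-0.00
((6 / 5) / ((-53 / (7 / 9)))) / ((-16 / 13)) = 91 / 6360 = 0.01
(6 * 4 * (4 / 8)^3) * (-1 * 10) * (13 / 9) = -130 / 3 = -43.33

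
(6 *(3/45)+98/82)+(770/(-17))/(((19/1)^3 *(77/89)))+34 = 850669641/23903615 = 35.59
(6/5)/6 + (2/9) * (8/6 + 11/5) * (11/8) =691/540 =1.28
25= 25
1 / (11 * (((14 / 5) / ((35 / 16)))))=25 / 352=0.07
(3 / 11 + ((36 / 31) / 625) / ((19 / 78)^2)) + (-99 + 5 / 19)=-7573235111 / 76938125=-98.43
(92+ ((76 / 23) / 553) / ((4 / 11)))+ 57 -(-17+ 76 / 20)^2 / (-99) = 47943136 / 317975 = 150.78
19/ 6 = 3.17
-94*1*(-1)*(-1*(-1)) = 94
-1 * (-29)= 29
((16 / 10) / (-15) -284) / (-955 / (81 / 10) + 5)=575316 / 228625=2.52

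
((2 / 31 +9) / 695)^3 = 0.00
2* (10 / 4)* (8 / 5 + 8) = 48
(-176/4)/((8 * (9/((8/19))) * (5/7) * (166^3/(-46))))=1771/488877885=0.00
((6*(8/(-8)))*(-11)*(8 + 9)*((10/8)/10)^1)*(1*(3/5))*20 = 1683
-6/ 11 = -0.55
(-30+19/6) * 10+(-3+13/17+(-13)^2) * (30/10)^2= 62860/51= 1232.55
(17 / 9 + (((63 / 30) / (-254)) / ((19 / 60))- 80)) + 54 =-524188 / 21717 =-24.14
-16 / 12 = -4 / 3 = -1.33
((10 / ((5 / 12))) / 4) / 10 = 3 / 5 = 0.60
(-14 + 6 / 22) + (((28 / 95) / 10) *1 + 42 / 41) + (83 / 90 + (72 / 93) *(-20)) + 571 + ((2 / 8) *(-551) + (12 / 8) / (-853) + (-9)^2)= 99317114984207 / 203931060300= 487.01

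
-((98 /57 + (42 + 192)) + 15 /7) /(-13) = 94907 /5187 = 18.30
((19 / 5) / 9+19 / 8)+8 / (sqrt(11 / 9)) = 1007 / 360+24* sqrt(11) / 11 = 10.03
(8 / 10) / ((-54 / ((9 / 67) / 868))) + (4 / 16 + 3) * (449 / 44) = 1272962057 / 38382960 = 33.16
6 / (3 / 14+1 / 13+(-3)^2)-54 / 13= -77118 / 21983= -3.51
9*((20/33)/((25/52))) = 624/55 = 11.35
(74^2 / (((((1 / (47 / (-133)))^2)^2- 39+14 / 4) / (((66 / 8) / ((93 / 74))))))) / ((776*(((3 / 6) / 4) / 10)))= 108755011944920 / 839987681637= 129.47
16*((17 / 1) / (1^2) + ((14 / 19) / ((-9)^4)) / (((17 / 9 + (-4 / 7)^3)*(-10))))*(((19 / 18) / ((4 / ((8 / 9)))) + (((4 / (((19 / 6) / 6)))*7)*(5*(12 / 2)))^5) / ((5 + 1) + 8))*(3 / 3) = 198418256511962592.69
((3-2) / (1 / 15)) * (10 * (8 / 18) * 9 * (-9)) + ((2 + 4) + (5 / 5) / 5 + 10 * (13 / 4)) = -53613 / 10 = -5361.30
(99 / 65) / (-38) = -99 / 2470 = -0.04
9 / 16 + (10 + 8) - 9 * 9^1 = -999 / 16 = -62.44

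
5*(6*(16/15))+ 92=124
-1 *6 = -6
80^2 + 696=7096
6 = 6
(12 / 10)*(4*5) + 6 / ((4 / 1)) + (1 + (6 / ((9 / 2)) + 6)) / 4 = 331 / 12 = 27.58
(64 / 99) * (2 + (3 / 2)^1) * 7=1568 / 99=15.84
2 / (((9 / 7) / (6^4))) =2016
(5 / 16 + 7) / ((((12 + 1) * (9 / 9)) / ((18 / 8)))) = 81 / 64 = 1.27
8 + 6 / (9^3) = 1946 / 243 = 8.01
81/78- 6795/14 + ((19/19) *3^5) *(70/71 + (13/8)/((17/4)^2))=-416167299/1867229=-222.88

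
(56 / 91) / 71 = 8 / 923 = 0.01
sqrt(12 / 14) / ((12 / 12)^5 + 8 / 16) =2 * sqrt(42) / 21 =0.62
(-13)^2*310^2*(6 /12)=8120450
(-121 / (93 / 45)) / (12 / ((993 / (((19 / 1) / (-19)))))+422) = -54615 / 393638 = -0.14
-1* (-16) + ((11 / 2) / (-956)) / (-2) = 61195 / 3824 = 16.00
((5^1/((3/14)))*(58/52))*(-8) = -208.21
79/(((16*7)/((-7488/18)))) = -2054/7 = -293.43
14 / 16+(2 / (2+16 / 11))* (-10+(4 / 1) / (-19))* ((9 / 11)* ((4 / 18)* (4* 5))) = -59553 / 2888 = -20.62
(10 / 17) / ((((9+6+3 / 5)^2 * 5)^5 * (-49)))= -15625 / 3471850633709877060096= -0.00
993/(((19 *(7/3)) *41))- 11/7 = -5590/5453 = -1.03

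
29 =29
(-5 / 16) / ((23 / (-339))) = 1695 / 368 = 4.61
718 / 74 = 359 / 37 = 9.70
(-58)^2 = 3364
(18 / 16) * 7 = 63 / 8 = 7.88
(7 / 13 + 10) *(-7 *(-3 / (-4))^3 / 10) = -25893 / 8320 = -3.11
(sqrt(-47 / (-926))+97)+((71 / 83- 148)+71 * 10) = 660.08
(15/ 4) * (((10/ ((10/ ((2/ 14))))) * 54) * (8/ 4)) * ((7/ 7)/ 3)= 135/ 7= 19.29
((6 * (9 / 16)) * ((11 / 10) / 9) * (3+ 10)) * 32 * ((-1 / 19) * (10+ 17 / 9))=-30602 / 285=-107.38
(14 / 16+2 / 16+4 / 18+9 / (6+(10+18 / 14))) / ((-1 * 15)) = -1898 / 16335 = -0.12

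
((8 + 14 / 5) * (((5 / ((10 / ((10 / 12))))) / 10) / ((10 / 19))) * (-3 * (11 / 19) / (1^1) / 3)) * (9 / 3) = -297 / 200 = -1.48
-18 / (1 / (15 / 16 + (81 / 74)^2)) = -421011 / 10952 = -38.44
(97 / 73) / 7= 97 / 511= 0.19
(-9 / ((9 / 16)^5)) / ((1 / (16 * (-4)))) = 67108864 / 6561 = 10228.45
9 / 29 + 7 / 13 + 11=4467 / 377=11.85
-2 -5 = -7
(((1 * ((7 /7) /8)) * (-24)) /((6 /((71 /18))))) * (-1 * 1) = 71 /36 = 1.97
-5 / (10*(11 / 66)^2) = -18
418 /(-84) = -209 /42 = -4.98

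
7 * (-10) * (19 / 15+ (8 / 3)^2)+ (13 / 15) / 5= -131911 / 225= -586.27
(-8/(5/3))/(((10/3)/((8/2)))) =-144/25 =-5.76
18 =18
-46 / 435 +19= 8219 / 435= 18.89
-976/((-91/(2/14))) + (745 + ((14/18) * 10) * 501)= 8873153/1911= 4643.20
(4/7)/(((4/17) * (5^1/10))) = 4.86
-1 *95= -95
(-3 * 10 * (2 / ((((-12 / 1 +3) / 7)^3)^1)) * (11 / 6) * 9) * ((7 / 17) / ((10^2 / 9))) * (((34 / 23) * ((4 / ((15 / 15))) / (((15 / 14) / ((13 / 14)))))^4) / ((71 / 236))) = 45573273281536 / 3720178125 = 12250.29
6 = 6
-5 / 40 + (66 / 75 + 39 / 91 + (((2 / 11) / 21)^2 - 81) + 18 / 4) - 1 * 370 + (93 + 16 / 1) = -3589235389 / 10672200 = -336.32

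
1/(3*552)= 1/1656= 0.00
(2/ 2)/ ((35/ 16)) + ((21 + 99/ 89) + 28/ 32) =584237/ 24920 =23.44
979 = 979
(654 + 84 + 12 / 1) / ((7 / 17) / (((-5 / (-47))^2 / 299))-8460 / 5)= 318750 / 3904337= 0.08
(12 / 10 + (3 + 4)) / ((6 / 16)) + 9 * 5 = 1003 / 15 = 66.87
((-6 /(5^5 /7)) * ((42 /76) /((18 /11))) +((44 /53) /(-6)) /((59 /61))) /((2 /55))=-1808607449 /445597500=-4.06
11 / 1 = 11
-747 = -747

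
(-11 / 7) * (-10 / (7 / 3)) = 330 / 49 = 6.73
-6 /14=-3 /7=-0.43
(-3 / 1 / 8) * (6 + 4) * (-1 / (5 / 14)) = 21 / 2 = 10.50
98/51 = 1.92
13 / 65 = 1 / 5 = 0.20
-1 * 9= -9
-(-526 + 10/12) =3151/6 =525.17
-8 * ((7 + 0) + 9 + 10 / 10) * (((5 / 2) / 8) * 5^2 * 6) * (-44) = 280500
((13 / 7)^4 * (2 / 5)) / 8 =28561 / 48020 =0.59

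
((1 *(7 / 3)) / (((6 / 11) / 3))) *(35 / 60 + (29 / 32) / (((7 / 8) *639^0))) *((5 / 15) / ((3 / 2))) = 4.62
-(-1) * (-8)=-8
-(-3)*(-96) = -288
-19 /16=-1.19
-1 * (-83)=83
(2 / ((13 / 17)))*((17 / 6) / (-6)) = -289 / 234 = -1.24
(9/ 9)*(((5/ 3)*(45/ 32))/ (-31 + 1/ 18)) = -675/ 8912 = -0.08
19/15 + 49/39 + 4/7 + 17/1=20.09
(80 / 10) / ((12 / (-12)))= -8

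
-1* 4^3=-64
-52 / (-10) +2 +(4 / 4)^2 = 41 / 5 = 8.20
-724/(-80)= 9.05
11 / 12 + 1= 23 / 12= 1.92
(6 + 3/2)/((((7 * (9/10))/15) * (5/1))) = 3.57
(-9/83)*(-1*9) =81/83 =0.98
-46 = -46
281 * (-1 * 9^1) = -2529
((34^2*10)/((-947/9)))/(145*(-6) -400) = 10404/120269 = 0.09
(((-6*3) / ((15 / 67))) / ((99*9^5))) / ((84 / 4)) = -0.00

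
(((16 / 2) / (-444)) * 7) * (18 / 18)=-0.13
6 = 6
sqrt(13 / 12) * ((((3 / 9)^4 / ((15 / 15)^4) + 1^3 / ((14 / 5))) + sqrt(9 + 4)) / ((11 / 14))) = 5.27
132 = 132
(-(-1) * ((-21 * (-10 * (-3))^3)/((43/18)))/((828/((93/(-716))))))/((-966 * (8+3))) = -313875/89577686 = -0.00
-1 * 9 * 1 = -9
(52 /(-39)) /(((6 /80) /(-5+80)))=-4000 /3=-1333.33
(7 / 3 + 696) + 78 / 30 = 10514 / 15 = 700.93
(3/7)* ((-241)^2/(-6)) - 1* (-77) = -57003/14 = -4071.64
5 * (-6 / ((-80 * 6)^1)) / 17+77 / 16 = 4.82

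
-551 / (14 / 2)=-551 / 7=-78.71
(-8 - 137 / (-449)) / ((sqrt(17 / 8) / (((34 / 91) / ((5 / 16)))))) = -44224 * sqrt(34) / 40859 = -6.31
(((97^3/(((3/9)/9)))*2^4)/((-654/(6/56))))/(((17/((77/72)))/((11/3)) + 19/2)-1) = -11926810764/2369987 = -5032.44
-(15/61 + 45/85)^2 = -646416/1075369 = -0.60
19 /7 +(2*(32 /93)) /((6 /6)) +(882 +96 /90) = 961819 /1085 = 886.47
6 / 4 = 3 / 2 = 1.50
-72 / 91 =-0.79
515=515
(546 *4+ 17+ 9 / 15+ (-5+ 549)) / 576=143 / 30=4.77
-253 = -253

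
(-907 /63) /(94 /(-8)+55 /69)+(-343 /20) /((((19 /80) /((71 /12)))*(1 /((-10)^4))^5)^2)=-7317740428599999999999999999999999999999999909630148 /68752089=-106436626654355186211141900000000000000000000.00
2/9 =0.22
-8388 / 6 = -1398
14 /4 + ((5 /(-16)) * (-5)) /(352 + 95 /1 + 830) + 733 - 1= 15027761 /20432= 735.50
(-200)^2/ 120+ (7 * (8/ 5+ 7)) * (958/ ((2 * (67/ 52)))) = 22713.36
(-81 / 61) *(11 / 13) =-891 / 793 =-1.12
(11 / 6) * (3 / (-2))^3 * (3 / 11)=-27 / 16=-1.69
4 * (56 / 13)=224 / 13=17.23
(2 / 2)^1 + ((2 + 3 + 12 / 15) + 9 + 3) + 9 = 139 / 5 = 27.80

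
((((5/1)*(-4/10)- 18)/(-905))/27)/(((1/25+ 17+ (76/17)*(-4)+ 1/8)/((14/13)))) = -190400/154952109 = -0.00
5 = 5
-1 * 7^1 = -7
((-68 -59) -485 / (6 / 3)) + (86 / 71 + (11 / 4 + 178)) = -53261 / 284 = -187.54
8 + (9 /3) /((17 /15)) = 181 /17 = 10.65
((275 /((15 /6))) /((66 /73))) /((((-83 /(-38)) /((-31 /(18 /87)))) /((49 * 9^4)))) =-222704896365 /83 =-2683191522.47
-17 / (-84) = 17 / 84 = 0.20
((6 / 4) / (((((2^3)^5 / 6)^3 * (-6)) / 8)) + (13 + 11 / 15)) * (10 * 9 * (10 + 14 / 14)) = 14948960091229131 / 1099511627776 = 13596.00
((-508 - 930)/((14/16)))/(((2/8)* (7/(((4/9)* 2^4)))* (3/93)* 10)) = -45647872/2205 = -20701.98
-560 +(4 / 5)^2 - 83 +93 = -13734 / 25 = -549.36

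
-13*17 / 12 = -221 / 12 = -18.42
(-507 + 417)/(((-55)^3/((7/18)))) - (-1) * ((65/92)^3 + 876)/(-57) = -22706726093563/1476918062400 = -15.37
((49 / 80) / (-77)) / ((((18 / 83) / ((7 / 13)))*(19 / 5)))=-4067 / 782496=-0.01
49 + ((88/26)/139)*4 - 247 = -197.90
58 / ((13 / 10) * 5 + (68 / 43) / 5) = 24940 / 2931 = 8.51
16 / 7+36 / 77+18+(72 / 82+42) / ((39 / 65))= 291128 / 3157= 92.22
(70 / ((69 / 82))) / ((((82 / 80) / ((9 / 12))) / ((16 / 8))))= 2800 / 23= 121.74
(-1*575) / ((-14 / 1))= 575 / 14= 41.07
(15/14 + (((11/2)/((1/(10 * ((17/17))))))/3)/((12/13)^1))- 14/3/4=4981/252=19.77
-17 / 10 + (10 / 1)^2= 98.30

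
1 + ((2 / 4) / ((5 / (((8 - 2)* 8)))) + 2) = 39 / 5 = 7.80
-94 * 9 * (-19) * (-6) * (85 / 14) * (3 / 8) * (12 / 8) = -18444915 / 56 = -329373.48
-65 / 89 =-0.73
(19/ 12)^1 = 19/ 12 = 1.58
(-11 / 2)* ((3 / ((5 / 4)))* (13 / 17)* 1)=-858 / 85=-10.09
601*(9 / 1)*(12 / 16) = 16227 / 4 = 4056.75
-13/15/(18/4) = -26/135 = -0.19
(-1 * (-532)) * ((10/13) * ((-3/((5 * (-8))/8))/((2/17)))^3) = 54284.87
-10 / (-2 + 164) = -5 / 81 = -0.06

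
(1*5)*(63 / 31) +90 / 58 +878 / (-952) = 4617619 / 427924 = 10.79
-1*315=-315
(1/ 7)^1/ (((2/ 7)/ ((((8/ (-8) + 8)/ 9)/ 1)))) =7/ 18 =0.39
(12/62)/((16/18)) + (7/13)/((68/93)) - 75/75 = -314/6851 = -0.05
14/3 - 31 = -79/3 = -26.33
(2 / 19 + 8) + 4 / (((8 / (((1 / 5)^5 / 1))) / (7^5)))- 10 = 94333 / 118750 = 0.79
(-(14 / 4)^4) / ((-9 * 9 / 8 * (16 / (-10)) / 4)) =-12005 / 324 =-37.05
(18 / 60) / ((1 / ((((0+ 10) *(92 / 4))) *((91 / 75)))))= 2093 / 25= 83.72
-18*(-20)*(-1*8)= -2880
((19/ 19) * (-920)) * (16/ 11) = -14720/ 11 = -1338.18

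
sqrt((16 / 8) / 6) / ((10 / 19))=19 * sqrt(3) / 30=1.10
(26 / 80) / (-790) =-13 / 31600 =-0.00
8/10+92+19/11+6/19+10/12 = 95.68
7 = 7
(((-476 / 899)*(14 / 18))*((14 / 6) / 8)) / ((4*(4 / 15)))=-29155 / 258912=-0.11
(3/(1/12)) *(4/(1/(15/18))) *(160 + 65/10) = 19980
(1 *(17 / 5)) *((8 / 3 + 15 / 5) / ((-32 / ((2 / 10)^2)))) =-289 / 12000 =-0.02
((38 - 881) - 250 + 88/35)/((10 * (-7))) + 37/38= 385249/23275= 16.55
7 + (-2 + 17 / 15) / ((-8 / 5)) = 181 / 24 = 7.54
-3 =-3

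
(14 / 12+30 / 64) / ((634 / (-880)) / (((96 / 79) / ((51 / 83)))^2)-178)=-15228547840 / 1659202056759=-0.01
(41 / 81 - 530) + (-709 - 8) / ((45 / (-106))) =469573 / 405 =1159.44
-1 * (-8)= 8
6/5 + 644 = 3226/5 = 645.20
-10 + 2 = -8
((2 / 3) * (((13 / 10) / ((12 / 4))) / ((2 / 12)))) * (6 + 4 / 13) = 164 / 15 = 10.93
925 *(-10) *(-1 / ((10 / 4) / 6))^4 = -1534464 / 5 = -306892.80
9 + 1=10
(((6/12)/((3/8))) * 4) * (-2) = -32/3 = -10.67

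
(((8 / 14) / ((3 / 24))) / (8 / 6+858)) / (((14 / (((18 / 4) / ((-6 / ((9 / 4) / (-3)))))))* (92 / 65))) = 1755 / 11621624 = 0.00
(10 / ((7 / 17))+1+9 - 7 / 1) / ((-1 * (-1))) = 191 / 7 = 27.29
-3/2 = -1.50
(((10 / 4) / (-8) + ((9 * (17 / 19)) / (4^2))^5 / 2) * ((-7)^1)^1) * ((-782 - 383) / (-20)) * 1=2509937915679257 / 20771023880192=120.84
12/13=0.92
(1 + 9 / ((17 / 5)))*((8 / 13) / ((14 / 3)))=744 / 1547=0.48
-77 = -77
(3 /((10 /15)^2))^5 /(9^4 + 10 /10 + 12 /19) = 2.14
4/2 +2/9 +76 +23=911/9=101.22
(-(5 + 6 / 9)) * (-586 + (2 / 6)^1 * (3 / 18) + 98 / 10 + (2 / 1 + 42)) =814181 / 270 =3015.49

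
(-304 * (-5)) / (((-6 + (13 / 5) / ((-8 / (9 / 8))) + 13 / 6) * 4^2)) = -91200 / 4031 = -22.62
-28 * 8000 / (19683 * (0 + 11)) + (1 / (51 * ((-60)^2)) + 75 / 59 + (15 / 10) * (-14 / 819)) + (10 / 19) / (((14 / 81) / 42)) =2748592363576087 / 21455658853200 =128.11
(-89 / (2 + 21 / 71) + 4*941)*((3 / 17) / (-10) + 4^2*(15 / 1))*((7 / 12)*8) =57802427109 / 13855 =4171954.32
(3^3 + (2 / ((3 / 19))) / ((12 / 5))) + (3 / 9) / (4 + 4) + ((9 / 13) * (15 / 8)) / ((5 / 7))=3994 / 117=34.14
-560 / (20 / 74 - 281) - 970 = -10054670 / 10387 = -968.01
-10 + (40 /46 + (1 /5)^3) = -26227 /2875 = -9.12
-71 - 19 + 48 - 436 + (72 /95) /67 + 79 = -2539563 /6365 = -398.99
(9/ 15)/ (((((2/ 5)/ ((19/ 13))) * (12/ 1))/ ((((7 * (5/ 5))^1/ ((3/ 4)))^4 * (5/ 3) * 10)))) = 72990400/ 3159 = 23105.54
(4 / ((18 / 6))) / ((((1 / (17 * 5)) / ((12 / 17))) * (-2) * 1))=-40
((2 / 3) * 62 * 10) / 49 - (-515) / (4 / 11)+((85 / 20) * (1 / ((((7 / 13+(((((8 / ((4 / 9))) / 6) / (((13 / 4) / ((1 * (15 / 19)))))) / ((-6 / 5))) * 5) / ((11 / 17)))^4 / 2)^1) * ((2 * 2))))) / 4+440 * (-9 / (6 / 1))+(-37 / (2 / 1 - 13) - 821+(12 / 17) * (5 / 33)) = -68582240276659167271109 / 1297867432036032586848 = -52.84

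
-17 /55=-0.31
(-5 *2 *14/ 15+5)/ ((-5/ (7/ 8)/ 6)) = 91/ 20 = 4.55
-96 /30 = -16 /5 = -3.20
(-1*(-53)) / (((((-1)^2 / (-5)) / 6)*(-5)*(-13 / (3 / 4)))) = -477 / 26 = -18.35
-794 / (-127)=794 / 127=6.25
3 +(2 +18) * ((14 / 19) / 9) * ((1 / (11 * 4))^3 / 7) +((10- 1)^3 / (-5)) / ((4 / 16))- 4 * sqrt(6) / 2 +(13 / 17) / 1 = -89678435191 / 154768680- 2 * sqrt(6) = -584.33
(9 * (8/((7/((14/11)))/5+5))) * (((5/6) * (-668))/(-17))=400800/1037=386.50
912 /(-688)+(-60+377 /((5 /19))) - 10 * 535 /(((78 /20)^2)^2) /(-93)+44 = 65478209055692 /46257252795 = 1415.52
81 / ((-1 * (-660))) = 27 / 220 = 0.12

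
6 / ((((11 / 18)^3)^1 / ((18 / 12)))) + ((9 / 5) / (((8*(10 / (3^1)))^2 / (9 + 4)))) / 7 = 11758713543 / 298144000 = 39.44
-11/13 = -0.85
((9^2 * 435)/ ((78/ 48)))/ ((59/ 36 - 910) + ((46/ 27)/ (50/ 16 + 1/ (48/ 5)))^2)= -2194182108000/ 91891890233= -23.88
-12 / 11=-1.09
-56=-56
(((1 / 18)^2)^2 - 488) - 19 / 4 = -51726923 / 104976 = -492.75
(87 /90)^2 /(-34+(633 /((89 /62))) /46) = -1721527 /44977500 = -0.04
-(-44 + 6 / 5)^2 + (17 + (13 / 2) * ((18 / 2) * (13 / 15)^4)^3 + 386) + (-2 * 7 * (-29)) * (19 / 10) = 68854715967253 / 355957031250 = 193.44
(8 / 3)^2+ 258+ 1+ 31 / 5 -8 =11894 / 45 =264.31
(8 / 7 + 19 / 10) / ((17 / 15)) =639 / 238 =2.68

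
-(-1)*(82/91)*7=6.31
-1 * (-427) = 427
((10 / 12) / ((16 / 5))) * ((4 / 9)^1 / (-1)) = -25 / 216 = -0.12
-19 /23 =-0.83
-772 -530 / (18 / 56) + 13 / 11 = -239551 / 99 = -2419.71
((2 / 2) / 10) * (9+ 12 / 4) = 1.20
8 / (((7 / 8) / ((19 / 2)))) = 608 / 7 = 86.86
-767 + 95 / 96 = -73537 / 96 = -766.01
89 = 89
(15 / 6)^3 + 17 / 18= 1193 / 72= 16.57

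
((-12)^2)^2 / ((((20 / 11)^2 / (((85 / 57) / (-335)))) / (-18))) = 15995232 / 31825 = 502.60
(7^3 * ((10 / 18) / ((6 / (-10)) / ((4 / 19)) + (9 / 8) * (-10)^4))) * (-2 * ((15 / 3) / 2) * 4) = -686000 / 2024487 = -0.34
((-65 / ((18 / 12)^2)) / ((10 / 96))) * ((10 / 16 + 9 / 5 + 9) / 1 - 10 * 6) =13471.47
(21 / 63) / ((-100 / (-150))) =1 / 2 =0.50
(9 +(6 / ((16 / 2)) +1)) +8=18.75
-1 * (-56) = 56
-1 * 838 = -838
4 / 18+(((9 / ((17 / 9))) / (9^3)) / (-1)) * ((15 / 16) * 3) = 499 / 2448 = 0.20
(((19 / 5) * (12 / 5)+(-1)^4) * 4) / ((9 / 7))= 7084 / 225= 31.48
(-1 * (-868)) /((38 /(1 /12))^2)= 217 /51984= 0.00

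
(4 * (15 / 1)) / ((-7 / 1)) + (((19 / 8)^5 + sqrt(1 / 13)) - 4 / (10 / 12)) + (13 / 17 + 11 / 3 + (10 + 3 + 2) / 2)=sqrt(13) / 13 + 4335606571 / 58490880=74.40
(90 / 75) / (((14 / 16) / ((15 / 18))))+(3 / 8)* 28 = 11.64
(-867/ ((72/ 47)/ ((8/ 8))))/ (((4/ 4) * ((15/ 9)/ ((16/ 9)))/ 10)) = -54332/ 9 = -6036.89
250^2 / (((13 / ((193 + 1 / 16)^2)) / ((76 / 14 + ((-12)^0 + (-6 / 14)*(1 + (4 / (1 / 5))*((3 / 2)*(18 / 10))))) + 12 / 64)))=-283126687171875 / 93184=-3038361598.26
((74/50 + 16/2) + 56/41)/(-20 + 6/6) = -11117/19475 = -0.57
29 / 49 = 0.59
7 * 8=56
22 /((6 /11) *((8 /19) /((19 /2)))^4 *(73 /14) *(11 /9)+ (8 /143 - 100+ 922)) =561018037933353 /20963100924143149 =0.03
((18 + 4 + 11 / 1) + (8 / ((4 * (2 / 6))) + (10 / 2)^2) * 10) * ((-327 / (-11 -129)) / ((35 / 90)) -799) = -2719969 / 10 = -271996.90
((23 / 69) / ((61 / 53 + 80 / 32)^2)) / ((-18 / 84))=-157304 / 1347921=-0.12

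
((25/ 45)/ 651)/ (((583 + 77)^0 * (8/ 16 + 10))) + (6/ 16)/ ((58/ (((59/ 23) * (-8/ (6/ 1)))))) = -7232621/ 328268052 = -0.02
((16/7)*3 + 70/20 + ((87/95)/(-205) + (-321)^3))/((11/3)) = -27054637421979/2999150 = -9020768.36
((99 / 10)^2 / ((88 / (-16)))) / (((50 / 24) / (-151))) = 807246 / 625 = 1291.59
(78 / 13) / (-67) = -6 / 67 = -0.09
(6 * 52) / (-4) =-78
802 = 802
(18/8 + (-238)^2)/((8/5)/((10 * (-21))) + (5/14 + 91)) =118957125/191834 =620.10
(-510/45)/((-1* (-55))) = -34/165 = -0.21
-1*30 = -30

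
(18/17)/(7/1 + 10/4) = 36/323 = 0.11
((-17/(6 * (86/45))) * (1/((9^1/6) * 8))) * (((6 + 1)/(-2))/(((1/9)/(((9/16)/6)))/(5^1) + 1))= 80325/229792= 0.35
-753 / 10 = -75.30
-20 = -20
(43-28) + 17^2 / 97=1744 / 97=17.98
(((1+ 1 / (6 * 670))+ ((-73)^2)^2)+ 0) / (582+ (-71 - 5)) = 114160932841 / 2034120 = 56123.01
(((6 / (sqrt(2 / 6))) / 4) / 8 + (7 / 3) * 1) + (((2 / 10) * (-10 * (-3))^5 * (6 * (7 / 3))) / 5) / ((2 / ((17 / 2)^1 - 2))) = 3 * sqrt(3) / 16 + 132678007 / 3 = 44226002.66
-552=-552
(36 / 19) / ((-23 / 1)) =-36 / 437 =-0.08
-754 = -754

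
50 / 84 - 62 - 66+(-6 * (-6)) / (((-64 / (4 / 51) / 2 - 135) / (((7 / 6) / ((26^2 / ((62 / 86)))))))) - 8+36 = -2745747391 / 27621867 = -99.40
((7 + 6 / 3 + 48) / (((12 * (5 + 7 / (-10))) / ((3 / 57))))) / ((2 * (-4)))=-5 / 688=-0.01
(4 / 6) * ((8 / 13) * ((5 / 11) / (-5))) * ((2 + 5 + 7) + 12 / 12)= -0.56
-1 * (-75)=75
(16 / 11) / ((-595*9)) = -16 / 58905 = -0.00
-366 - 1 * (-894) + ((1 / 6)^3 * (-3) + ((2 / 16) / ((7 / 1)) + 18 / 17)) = 2266505 / 4284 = 529.06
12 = 12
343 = 343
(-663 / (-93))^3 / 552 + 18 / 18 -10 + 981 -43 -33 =14745184133 / 16444632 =896.66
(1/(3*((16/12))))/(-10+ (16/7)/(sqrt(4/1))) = -7/248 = -0.03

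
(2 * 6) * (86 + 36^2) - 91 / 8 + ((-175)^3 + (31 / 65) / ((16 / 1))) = -5556514439 / 1040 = -5342802.35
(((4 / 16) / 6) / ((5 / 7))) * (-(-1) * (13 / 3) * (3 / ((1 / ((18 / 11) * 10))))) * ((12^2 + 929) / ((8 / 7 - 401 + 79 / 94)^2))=63413855778 / 758274855899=0.08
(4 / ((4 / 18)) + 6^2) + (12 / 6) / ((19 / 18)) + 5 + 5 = 1252 / 19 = 65.89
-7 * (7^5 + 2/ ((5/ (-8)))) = -117626.60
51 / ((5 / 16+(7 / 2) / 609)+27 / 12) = 70992 / 3575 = 19.86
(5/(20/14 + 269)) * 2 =0.04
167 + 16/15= 2521/15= 168.07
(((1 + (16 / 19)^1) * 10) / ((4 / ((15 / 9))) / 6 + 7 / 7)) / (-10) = -25 / 19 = -1.32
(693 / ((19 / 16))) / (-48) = -231 / 19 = -12.16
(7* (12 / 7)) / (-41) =-12 / 41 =-0.29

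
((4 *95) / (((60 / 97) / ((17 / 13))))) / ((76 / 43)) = 70907 / 156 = 454.53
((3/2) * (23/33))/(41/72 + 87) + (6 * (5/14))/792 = 170629/11651640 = 0.01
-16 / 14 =-8 / 7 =-1.14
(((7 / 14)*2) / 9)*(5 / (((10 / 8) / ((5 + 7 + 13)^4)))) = 1562500 / 9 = 173611.11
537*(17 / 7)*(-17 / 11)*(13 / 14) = -2017509 / 1078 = -1871.53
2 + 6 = 8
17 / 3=5.67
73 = 73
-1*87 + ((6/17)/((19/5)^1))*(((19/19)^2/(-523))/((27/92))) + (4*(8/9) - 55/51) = -128506204/1520361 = -84.52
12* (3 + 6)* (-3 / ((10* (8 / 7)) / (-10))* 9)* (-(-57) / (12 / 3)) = 290871 / 8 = 36358.88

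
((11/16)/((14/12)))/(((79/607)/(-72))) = -180279/553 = -326.00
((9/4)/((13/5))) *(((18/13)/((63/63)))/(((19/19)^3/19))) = 7695/338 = 22.77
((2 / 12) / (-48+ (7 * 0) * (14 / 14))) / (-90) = 0.00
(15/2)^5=759375/32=23730.47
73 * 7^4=175273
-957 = -957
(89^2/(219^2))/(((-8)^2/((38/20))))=150499/30695040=0.00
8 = 8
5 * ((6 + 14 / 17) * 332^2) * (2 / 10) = 12785984 / 17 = 752116.71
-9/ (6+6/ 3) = -1.12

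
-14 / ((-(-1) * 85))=-14 / 85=-0.16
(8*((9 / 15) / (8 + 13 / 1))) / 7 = 8 / 245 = 0.03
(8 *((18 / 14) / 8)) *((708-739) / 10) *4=-15.94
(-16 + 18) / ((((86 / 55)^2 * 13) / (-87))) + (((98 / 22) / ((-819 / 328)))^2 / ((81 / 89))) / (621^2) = -1047432084655988123 / 191334030384241602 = -5.47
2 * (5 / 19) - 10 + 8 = -28 / 19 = -1.47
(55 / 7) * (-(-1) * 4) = 220 / 7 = 31.43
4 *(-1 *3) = -12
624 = 624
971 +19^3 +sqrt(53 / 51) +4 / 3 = sqrt(2703) / 51 +23494 / 3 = 7832.35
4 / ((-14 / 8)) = -16 / 7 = -2.29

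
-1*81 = -81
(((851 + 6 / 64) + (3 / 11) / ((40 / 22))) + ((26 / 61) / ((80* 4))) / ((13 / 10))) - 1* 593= 2520469 / 9760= 258.24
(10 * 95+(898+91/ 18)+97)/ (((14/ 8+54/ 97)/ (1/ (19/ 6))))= 13619188/ 51015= 266.96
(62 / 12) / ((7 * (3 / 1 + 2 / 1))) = 31 / 210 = 0.15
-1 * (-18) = 18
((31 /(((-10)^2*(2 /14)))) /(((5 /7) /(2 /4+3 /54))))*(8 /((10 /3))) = 1519 /375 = 4.05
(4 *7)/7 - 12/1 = -8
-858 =-858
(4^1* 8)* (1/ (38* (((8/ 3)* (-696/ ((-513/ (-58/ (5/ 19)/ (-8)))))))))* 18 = 2430/ 15979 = 0.15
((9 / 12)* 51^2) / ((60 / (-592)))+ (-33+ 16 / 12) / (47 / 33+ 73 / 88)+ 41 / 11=-126041798 / 6545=-19257.72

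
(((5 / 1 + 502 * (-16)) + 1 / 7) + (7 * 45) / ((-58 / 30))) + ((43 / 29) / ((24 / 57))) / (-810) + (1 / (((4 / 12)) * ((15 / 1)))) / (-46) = -247783287161 / 30255120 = -8189.80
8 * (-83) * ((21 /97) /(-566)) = 6972 /27451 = 0.25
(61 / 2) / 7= 61 / 14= 4.36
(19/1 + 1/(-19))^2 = 129600/361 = 359.00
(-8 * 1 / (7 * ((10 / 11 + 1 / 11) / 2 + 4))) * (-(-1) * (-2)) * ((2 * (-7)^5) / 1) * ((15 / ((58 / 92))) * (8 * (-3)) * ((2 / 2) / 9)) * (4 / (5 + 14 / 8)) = 4523868160 / 7047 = 641956.60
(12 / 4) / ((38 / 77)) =231 / 38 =6.08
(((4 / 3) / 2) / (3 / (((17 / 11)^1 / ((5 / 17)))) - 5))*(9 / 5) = -867 / 3200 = -0.27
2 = 2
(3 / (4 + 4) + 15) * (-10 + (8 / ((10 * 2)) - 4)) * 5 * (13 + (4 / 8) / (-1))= -52275 / 4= -13068.75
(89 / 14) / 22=89 / 308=0.29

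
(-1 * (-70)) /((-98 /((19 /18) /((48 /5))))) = -475 /6048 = -0.08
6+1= 7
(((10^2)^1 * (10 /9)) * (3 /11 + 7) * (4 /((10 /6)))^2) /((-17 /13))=-665600 /187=-3559.36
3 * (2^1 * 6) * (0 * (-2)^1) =0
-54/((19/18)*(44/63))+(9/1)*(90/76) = -1377/22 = -62.59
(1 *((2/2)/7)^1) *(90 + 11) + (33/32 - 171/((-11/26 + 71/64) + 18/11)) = -276945217/4761568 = -58.16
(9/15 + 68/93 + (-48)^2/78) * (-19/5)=-3545533/30225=-117.30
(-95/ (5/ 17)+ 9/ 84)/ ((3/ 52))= -117533/ 21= -5596.81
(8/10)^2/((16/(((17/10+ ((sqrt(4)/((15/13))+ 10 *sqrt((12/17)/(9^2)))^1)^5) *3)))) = 7592458304 *sqrt(51)/6715456875+ 273797574827/32918906250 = 16.39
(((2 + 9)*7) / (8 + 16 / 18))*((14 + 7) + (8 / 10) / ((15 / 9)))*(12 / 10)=1116423 / 5000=223.28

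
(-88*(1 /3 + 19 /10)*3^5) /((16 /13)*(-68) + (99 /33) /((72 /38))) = 37250928 /64045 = 581.64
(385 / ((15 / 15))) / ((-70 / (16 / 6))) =-44 / 3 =-14.67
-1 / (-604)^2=-1 / 364816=-0.00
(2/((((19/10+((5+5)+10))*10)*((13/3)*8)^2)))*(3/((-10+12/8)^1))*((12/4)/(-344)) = 27/1154348416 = 0.00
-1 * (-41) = 41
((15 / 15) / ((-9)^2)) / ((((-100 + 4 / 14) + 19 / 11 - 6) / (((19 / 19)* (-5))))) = 385 / 648567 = 0.00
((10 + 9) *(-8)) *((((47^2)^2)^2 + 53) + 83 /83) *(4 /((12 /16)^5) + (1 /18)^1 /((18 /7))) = -14843717992108852850 /243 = -61085259226785402.67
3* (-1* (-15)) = 45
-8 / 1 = -8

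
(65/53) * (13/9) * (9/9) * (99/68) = 9295/3604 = 2.58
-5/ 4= -1.25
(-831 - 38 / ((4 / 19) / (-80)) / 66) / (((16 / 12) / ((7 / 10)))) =-141421 / 440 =-321.41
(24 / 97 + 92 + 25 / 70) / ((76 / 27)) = 3395439 / 103208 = 32.90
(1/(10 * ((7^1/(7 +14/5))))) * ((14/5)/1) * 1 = 49/125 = 0.39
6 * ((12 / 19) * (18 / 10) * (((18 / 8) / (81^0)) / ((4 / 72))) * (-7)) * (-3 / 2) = 275562 / 95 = 2900.65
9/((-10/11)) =-99/10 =-9.90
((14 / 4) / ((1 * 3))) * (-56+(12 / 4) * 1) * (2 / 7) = -53 / 3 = -17.67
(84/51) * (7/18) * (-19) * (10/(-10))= 1862/153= 12.17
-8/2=-4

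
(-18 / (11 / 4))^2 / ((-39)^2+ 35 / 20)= 20736 / 737011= 0.03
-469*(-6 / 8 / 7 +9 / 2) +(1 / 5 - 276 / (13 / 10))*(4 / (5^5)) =-1674173717 / 812500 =-2060.52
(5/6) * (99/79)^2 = 16335/12482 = 1.31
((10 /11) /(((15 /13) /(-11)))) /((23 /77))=-2002 /69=-29.01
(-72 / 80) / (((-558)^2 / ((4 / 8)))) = -1 / 691920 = -0.00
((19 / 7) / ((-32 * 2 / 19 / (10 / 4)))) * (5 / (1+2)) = -3.36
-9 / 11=-0.82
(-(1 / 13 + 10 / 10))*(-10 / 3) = 140 / 39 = 3.59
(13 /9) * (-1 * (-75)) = 325 /3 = 108.33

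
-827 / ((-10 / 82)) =33907 / 5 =6781.40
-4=-4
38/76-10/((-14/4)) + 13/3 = 323/42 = 7.69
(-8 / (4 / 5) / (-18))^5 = 3125 / 59049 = 0.05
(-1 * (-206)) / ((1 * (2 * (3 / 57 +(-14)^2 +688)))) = 1957 / 16797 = 0.12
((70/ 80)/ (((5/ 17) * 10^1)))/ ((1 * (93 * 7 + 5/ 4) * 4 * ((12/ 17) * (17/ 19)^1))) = 2261/ 12523200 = 0.00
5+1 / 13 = 66 / 13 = 5.08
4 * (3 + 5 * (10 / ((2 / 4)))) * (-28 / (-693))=1648 / 99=16.65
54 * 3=162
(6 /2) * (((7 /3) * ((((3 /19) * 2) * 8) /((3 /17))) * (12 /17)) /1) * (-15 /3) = -6720 /19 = -353.68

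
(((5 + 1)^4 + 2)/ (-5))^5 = -3684456744903968/ 3125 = -1179026158369.27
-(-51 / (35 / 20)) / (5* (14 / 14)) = 5.83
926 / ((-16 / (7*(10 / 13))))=-16205 / 52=-311.63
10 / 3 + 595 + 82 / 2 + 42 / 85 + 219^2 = 12393211 / 255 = 48600.83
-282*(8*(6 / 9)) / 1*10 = -15040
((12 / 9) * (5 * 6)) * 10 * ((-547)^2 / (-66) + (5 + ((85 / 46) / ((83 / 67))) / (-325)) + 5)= -1481819610080 / 818961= -1809389.71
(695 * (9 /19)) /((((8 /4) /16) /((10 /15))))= 33360 /19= 1755.79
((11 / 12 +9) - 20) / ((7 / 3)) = -121 / 28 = -4.32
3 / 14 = 0.21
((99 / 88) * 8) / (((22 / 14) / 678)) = 42714 / 11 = 3883.09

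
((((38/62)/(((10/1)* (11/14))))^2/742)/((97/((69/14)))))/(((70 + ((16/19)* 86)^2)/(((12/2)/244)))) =26976447/13993006797405825200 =0.00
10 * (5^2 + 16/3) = 910/3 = 303.33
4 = 4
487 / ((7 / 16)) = 7792 / 7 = 1113.14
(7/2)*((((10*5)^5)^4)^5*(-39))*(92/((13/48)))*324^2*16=-6143683020698156811664509147768997721072992135304957628250122070312500000000000000000000000000000000000000000000000000000000000000000000000000000000000000000000000000000000000000000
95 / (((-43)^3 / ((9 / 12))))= -285 / 318028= -0.00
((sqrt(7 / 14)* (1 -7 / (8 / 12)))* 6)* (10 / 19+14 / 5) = -474* sqrt(2) / 5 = -134.07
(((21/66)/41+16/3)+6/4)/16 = 0.43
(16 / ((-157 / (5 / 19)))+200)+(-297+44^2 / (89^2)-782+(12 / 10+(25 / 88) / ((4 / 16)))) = -2277986445639 / 2599117730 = -876.45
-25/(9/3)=-25/3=-8.33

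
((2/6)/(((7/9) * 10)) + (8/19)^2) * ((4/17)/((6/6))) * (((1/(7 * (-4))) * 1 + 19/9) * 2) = 2909449/13532085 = 0.22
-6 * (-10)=60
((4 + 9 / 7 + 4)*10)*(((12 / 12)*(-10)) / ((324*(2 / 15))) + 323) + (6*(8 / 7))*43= 11440631 / 378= 30266.22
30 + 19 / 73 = 2209 / 73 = 30.26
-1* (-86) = 86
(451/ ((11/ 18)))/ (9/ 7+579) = 861/ 677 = 1.27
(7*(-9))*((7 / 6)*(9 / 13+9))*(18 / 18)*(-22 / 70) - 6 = 14163 / 65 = 217.89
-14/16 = -7/8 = -0.88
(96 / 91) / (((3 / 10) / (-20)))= -6400 / 91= -70.33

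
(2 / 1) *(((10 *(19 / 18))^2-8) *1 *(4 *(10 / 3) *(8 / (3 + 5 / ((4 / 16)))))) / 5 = 1072256 / 5589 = 191.85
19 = 19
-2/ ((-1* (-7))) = -2/ 7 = -0.29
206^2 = 42436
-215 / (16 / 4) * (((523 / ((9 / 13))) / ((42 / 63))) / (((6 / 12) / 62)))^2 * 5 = -47755339213075 / 9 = -5306148801452.78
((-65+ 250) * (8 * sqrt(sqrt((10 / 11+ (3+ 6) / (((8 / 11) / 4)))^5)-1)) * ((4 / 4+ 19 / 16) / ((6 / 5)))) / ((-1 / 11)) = -32375 * sqrt(-234256+ 27057382 * sqrt(24398)) / 528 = -3986073.12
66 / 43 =1.53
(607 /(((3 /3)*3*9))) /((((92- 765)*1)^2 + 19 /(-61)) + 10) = 37027 /745990020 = 0.00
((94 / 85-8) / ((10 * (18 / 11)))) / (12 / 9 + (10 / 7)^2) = -0.12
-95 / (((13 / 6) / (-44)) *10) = 2508 / 13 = 192.92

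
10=10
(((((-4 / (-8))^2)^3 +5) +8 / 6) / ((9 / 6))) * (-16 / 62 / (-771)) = 1219 / 860436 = 0.00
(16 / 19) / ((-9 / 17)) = -272 / 171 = -1.59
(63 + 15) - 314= -236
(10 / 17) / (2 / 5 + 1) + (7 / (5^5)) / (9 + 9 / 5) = 1688333 / 4016250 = 0.42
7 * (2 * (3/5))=42/5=8.40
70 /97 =0.72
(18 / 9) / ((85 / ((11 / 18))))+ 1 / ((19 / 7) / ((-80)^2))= 34272209 / 14535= 2357.91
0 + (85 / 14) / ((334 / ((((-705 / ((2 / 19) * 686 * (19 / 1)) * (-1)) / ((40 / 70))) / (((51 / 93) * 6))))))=36425 / 7331968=0.00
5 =5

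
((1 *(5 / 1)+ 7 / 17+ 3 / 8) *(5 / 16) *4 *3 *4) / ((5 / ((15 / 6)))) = 11805 / 272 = 43.40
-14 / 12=-7 / 6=-1.17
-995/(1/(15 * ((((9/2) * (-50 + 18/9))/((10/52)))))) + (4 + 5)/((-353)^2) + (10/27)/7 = 394805006147551/23551101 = 16763760.05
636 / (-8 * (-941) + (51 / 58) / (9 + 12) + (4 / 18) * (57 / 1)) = 774648 / 9184583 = 0.08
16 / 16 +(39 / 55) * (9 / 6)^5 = 11237 / 1760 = 6.38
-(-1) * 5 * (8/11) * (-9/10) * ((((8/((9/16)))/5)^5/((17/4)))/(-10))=274877906944/19170421875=14.34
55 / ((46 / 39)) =2145 / 46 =46.63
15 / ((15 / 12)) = 12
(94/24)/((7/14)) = 47/6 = 7.83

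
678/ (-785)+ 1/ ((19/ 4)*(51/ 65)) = -452882/ 760665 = -0.60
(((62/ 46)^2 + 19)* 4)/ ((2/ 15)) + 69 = 693.50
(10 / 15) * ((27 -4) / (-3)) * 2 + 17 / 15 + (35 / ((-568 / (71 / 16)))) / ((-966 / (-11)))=-2409017 / 264960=-9.09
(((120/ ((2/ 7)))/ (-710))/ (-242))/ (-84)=-1/ 34364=-0.00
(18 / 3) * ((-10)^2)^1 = 600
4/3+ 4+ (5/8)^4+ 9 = 178003/12288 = 14.49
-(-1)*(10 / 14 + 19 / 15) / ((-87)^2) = 208 / 794745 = 0.00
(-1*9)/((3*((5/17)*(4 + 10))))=-51/70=-0.73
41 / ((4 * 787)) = 41 / 3148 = 0.01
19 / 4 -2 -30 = -109 / 4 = -27.25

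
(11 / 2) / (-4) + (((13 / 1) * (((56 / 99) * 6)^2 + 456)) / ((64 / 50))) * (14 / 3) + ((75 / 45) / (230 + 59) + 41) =167668809131 / 7553304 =22198.08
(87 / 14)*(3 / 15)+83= 5897 / 70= 84.24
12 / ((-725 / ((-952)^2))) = -10875648 / 725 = -15000.89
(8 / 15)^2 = 64 / 225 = 0.28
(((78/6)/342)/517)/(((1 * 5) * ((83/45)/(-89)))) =-0.00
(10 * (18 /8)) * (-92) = -2070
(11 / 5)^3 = 10.65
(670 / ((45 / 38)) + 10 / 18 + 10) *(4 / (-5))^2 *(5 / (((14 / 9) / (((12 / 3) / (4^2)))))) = 1482 / 5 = 296.40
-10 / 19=-0.53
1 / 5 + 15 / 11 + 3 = 251 / 55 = 4.56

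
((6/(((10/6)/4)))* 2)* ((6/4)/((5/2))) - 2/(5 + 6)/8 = 18983/1100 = 17.26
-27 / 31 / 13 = -27 / 403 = -0.07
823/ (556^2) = 823/ 309136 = 0.00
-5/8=-0.62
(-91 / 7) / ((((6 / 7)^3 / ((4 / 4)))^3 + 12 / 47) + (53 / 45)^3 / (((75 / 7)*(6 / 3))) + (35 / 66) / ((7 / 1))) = -19.79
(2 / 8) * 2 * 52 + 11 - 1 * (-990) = 1027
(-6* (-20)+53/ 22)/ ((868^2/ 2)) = 2693/ 8287664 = 0.00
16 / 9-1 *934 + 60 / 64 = -134105 / 144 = -931.28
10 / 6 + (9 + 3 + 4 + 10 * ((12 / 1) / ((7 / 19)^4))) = 47042813 / 7203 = 6531.00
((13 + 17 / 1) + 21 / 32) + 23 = 1717 / 32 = 53.66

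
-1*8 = -8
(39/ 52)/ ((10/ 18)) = 27/ 20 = 1.35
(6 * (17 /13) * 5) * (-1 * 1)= -510 /13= -39.23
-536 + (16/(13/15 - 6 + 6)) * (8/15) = -6840/13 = -526.15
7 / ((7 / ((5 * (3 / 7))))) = 15 / 7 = 2.14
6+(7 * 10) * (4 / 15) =74 / 3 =24.67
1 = 1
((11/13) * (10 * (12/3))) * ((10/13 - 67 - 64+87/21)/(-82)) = 2524280/48503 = 52.04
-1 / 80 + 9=719 / 80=8.99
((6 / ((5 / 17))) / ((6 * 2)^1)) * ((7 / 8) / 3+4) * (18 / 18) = 1751 / 240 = 7.30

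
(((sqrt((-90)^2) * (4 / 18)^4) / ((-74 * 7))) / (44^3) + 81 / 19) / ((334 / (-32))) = -325694443156 / 797398510293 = -0.41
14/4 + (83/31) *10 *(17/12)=41.43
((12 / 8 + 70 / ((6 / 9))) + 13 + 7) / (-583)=-23 / 106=-0.22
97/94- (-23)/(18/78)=28397/282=100.70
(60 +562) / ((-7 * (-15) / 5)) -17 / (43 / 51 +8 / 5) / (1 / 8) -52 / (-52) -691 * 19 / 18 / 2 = -8741123 / 22428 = -389.74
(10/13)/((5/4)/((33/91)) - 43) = -1320/67873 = -0.02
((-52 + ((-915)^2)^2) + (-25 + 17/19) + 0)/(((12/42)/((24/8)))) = 279677334519009/38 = 7359929855763.39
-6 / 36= -1 / 6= -0.17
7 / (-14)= -1 / 2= -0.50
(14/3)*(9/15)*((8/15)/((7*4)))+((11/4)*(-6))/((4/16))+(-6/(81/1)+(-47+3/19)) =-1447466/12825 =-112.86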